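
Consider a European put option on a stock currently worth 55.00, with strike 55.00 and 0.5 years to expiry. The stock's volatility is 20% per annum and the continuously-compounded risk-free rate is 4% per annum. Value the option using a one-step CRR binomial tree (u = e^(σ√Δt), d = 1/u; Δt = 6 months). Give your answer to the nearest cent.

3.30

CRR parameters: u = e^(σ√Δt) = e^(0.2·√0.5) = 1.1519, d = 1/u = 0.8681
Per-period rate: rΔt = 0.04·0.5 = 0.02, so R = e^0.02 = 1.0202
Risk-neutral probability p = (e^0.02 − 0.8681)/(1.1519 − 0.8681) = 0.1521/0.2838 = 0.5359
Terminal stock prices: S_u = 63.36, S_d = 47.75
Terminal payoffs (K − S): max(-8.355, 0) = 0, max(7.253, 0) = 7.253
Node 0 (S = 55): V_0 = e^(−0.02)·[0.5359·0.0000 + 0.4641·7.2532] = 3.2996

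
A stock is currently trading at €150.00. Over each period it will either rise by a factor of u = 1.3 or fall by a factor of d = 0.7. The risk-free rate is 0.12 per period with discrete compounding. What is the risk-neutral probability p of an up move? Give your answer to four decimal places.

p = 0.7000

Risk-neutral probability p = (1 + 0.12 − 0.7)/(1.3 − 0.7) = 0.4200/0.6000 = 0.7000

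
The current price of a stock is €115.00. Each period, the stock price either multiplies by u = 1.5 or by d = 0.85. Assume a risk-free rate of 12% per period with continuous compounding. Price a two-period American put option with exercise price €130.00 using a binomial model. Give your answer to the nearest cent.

€16.39

Risk-neutral probability p = (e^0.12 − 0.85)/(1.5 − 0.85) = 0.2775/0.6500 = 0.4269
Terminal stock prices: S_uu = 258.8, S_ud = 146.6, S_dd = 83.09
Terminal payoffs (K − S): max(-128.8, 0) = 0, max(-16.62, 0) = 0, max(46.91, 0) = 46.91
Node u (S = 172.5): continuation = e^(−0.12)·[0.4269·0.0000 + 0.5731·0.0000] = 0.0000; exercise value = 0.0000 ≤ continuation, so V_u = 0.0000
Node d (S = 97.75): continuation = e^(−0.12)·[0.4269·0.0000 + 0.5731·46.9125] = 23.8446; exercise value = 32.2500 > continuation, so V_d = 32.2500 (exercise)
Node 0 (S = 115): continuation = e^(−0.12)·[0.4269·0.0000 + 0.5731·32.2500] = 16.3920; exercise value = 15.0000 ≤ continuation, so V_0 = 16.3920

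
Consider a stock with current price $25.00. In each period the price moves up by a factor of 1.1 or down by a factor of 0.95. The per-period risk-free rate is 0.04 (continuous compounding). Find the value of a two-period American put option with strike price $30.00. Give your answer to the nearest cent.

$5.00

Risk-neutral probability p = (e^0.04 − 0.95)/(1.1 − 0.95) = 0.0908/0.1500 = 0.6054
Terminal stock prices: S_uu = 30.25, S_ud = 26.13, S_dd = 22.56
Terminal payoffs (K − S): max(-0.25, 0) = 0, max(3.875, 0) = 3.875, max(7.438, 0) = 7.438
Node u (S = 27.5): continuation = e^(−0.04)·[0.6054·0.0000 + 0.3946·3.8750] = 1.4691; exercise value = 2.5000 > continuation, so V_u = 2.5000 (exercise)
Node d (S = 23.75): continuation = e^(−0.04)·[0.6054·3.8750 + 0.3946·7.4375] = 5.0737; exercise value = 6.2500 > continuation, so V_d = 6.2500 (exercise)
Node 0 (S = 25): continuation = e^(−0.04)·[0.6054·2.5000 + 0.3946·6.2500] = 3.8237; exercise value = 5.0000 > continuation, so V_0 = 5.0000 (exercise)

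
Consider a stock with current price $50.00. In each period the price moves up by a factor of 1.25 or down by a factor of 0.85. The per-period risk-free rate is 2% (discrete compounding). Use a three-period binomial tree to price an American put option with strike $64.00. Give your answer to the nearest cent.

$14.67

Risk-neutral probability p = (1 + 0.02 − 0.85)/(1.25 − 0.85) = 0.1700/0.4000 = 0.4250
Terminal stock prices: S_uuu = 97.66, S_uud = 66.41, S_udd = 45.16, S_ddd = 30.71
Terminal payoffs (K − S): max(-33.66, 0) = 0, max(-2.406, 0) = 0, max(18.84, 0) = 18.84, max(33.29, 0) = 33.29
Node uu (S = 78.12): continuation = 1/1.02·[0.4250·0.0000 + 0.5750·0.0000] = 0.0000; exercise value = 0.0000 ≤ continuation, so V_uu = 0.0000
Node ud (S = 53.12): continuation = 1/1.02·[0.4250·0.0000 + 0.5750·18.8438] = 10.6227; exercise value = 10.8750 > continuation, so V_ud = 10.8750 (exercise)
Node dd (S = 36.12): continuation = 1/1.02·[0.4250·18.8438 + 0.5750·33.2938] = 26.6201; exercise value = 27.8750 > continuation, so V_dd = 27.8750 (exercise)
Node u (S = 62.5): continuation = 1/1.02·[0.4250·0.0000 + 0.5750·10.8750] = 6.1305; exercise value = 1.5000 ≤ continuation, so V_u = 6.1305
Node d (S = 42.5): continuation = 1/1.02·[0.4250·10.8750 + 0.5750·27.8750] = 20.2451; exercise value = 21.5000 > continuation, so V_d = 21.5000 (exercise)
Node 0 (S = 50): continuation = 1/1.02·[0.4250·6.1305 + 0.5750·21.5000] = 14.6745; exercise value = 14.0000 ≤ continuation, so V_0 = 14.6745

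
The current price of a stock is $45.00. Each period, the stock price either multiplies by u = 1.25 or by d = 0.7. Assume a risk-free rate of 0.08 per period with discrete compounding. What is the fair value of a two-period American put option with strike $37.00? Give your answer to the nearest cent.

$1.57

Risk-neutral probability p = (1 + 0.08 − 0.7)/(1.25 − 0.7) = 0.3800/0.5500 = 0.6909
Terminal stock prices: S_uu = 70.31, S_ud = 39.38, S_dd = 22.05
Terminal payoffs (K − S): max(-33.31, 0) = 0, max(-2.375, 0) = 0, max(14.95, 0) = 14.95
Node u (S = 56.25): continuation = 1/1.08·[0.6909·0.0000 + 0.3091·0.0000] = 0.0000; exercise value = 0.0000 ≤ continuation, so V_u = 0.0000
Node d (S = 31.5): continuation = 1/1.08·[0.6909·0.0000 + 0.3091·14.9500] = 4.2786; exercise value = 5.5000 > continuation, so V_d = 5.5000 (exercise)
Node 0 (S = 45): continuation = 1/1.08·[0.6909·0.0000 + 0.3091·5.5000] = 1.5741; exercise value = 0.0000 ≤ continuation, so V_0 = 1.5741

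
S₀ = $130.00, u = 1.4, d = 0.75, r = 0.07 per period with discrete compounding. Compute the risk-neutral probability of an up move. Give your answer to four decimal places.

p = 0.4923

Risk-neutral probability p = (1 + 0.07 − 0.75)/(1.4 − 0.75) = 0.3200/0.6500 = 0.4923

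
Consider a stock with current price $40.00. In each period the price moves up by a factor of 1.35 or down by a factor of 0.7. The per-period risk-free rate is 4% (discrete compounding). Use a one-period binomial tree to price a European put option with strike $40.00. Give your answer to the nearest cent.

Risk-neutral probability p = (1 + 0.04 − 0.7)/(1.35 − 0.7) = 0.3400/0.6500 = 0.5231
Terminal stock prices: S_u = 54, S_d = 28
Terminal payoffs (K − S): max(-14, 0) = 0, max(12, 0) = 12
Node 0 (S = 40): V_0 = 1/1.04·[0.5231·0.0000 + 0.4769·12.0000] = 5.5030

$5.50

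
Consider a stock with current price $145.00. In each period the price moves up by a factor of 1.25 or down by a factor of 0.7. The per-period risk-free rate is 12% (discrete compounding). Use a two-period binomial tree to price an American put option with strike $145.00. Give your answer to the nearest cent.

$11.79

Risk-neutral probability p = (1 + 0.12 − 0.7)/(1.25 − 0.7) = 0.4200/0.5500 = 0.7636
Terminal stock prices: S_uu = 226.6, S_ud = 126.9, S_dd = 71.05
Terminal payoffs (K − S): max(-81.56, 0) = 0, max(18.13, 0) = 18.13, max(73.95, 0) = 73.95
Node u (S = 181.2): continuation = 1/1.12·[0.7636·0.0000 + 0.2364·18.1250] = 3.8251; exercise value = 0.0000 ≤ continuation, so V_u = 3.8251
Node d (S = 101.5): continuation = 1/1.12·[0.7636·18.1250 + 0.2364·73.9500] = 27.9643; exercise value = 43.5000 > continuation, so V_d = 43.5000 (exercise)
Node 0 (S = 145): continuation = 1/1.12·[0.7636·3.8251 + 0.2364·43.5000] = 11.7882; exercise value = 0.0000 ≤ continuation, so V_0 = 11.7882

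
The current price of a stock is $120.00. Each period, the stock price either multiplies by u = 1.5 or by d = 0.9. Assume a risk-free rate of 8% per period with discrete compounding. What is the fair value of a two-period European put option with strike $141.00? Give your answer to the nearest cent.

Risk-neutral probability p = (1 + 0.08 − 0.9)/(1.5 − 0.9) = 0.1800/0.6000 = 0.3000
Terminal stock prices: S_uu = 270, S_ud = 162, S_dd = 97.2
Terminal payoffs (K − S): max(-129, 0) = 0, max(-21, 0) = 0, max(43.8, 0) = 43.8
Node u (S = 180): V_u = 1/1.08·[0.3000·0.0000 + 0.7000·0.0000] = 0.0000
Node d (S = 108): V_d = 1/1.08·[0.3000·0.0000 + 0.7000·43.8000] = 28.3889
Node 0 (S = 120): V_0 = 1/1.08·[0.3000·0.0000 + 0.7000·28.3889] = 18.4002

$18.40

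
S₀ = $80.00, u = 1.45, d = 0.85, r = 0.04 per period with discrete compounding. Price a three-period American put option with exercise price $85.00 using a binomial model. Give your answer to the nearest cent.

Risk-neutral probability p = (1 + 0.04 − 0.85)/(1.45 − 0.85) = 0.1900/0.6000 = 0.3167
Terminal stock prices: S_uuu = 243.9, S_uud = 143, S_udd = 83.81, S_ddd = 49.13
Terminal payoffs (K − S): max(-158.9, 0) = 0, max(-57.97, 0) = 0, max(1.19, 0) = 1.19, max(35.87, 0) = 35.87
Node uu (S = 168.2): continuation = 1/1.04·[0.3167·0.0000 + 0.6833·0.0000] = 0.0000; exercise value = 0.0000 ≤ continuation, so V_uu = 0.0000
Node ud (S = 98.6): continuation = 1/1.04·[0.3167·0.0000 + 0.6833·1.1900] = 0.7819; exercise value = 0.0000 ≤ continuation, so V_ud = 0.7819
Node dd (S = 57.8): continuation = 1/1.04·[0.3167·1.1900 + 0.6833·35.8700] = 23.9308; exercise value = 27.2000 > continuation, so V_dd = 27.2000 (exercise)
Node u (S = 116): continuation = 1/1.04·[0.3167·0.0000 + 0.6833·0.7819] = 0.5137; exercise value = 0.0000 ≤ continuation, so V_u = 0.5137
Node d (S = 68): continuation = 1/1.04·[0.3167·0.7819 + 0.6833·27.2000] = 18.1099; exercise value = 17.0000 ≤ continuation, so V_d = 18.1099
Node 0 (S = 80): continuation = 1/1.04·[0.3167·0.5137 + 0.6833·18.1099] = 12.0555; exercise value = 5.0000 ≤ continuation, so V_0 = 12.0555

$12.06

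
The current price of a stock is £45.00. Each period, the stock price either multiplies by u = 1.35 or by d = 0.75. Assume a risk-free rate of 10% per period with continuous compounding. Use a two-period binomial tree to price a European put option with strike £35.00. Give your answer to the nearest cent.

£1.32

Risk-neutral probability p = (e^0.1 − 0.75)/(1.35 − 0.75) = 0.3552/0.6000 = 0.5920
Terminal stock prices: S_uu = 82.01, S_ud = 45.56, S_dd = 25.31
Terminal payoffs (K − S): max(-47.01, 0) = 0, max(-10.56, 0) = 0, max(9.688, 0) = 9.688
Node u (S = 60.75): V_u = e^(−0.1)·[0.5920·0.0000 + 0.4080·0.0000] = 0.0000
Node d (S = 33.75): V_d = e^(−0.1)·[0.5920·0.0000 + 0.4080·9.6875] = 3.5768
Node 0 (S = 45): V_0 = e^(−0.1)·[0.5920·0.0000 + 0.4080·3.5768] = 1.3206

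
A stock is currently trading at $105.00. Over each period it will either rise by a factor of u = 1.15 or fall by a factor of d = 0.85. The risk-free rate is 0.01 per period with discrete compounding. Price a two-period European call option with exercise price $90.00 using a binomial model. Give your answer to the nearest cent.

Risk-neutral probability p = (1 + 0.01 − 0.85)/(1.15 − 0.85) = 0.1600/0.3000 = 0.5333
Terminal stock prices: S_uu = 138.9, S_ud = 102.6, S_dd = 75.86
Terminal payoffs (S − K): max(48.86, 0) = 48.86, max(12.64, 0) = 12.64, max(-14.14, 0) = 0
Node u (S = 120.7): V_u = 1/1.01·[0.5333·48.8625 + 0.4667·12.6375] = 31.6411
Node d (S = 89.25): V_d = 1/1.01·[0.5333·12.6375 + 0.4667·0.0000] = 6.6733
Node 0 (S = 105): V_0 = 1/1.01·[0.5333·31.6411 + 0.4667·6.6733] = 19.7915

$19.79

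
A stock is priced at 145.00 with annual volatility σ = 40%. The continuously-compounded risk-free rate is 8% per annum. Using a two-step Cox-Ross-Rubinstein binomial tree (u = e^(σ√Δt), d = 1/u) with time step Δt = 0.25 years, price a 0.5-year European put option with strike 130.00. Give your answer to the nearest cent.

7.87

CRR parameters: u = e^(σ√Δt) = e^(0.4·√0.25) = 1.2214, d = 1/u = 0.8187
Per-period rate: rΔt = 0.08·0.25 = 0.02, so R = e^0.02 = 1.0202
Risk-neutral probability p = (e^0.02 − 0.8187)/(1.2214 − 0.8187) = 0.2015/0.4027 = 0.5003
Terminal stock prices: S_uu = 216.3, S_ud = 145, S_dd = 97.2
Terminal payoffs (K − S): max(-86.31, 0) = 0, max(-15, 0) = 0, max(32.8, 0) = 32.8
Node u (S = 177.1): V_u = e^(−0.02)·[0.5003·0.0000 + 0.4997·0.0000] = 0.0000
Node d (S = 118.7): V_d = e^(−0.02)·[0.5003·0.0000 + 0.4997·32.8036] = 16.0663
Node 0 (S = 145): V_0 = e^(−0.02)·[0.5003·0.0000 + 0.4997·16.0663] = 7.8688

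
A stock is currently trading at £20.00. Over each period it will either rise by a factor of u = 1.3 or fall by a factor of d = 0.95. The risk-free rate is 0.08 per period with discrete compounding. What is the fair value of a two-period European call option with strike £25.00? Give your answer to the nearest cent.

£1.04

Risk-neutral probability p = (1 + 0.08 − 0.95)/(1.3 − 0.95) = 0.1300/0.3500 = 0.3714
Terminal stock prices: S_uu = 33.8, S_ud = 24.7, S_dd = 18.05
Terminal payoffs (S − K): max(8.8, 0) = 8.8, max(-0.3, 0) = 0, max(-6.95, 0) = 0
Node u (S = 26): V_u = 1/1.08·[0.3714·8.8000 + 0.6286·0.0000] = 3.0265
Node d (S = 19): V_d = 1/1.08·[0.3714·0.0000 + 0.6286·0.0000] = 0.0000
Node 0 (S = 20): V_0 = 1/1.08·[0.3714·3.0265 + 0.6286·0.0000] = 1.0408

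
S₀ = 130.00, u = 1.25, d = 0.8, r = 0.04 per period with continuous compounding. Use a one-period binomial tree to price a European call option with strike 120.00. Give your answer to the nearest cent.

Risk-neutral probability p = (e^0.04 − 0.8)/(1.25 − 0.8) = 0.2408/0.4500 = 0.5351
Terminal stock prices: S_u = 162.5, S_d = 104
Terminal payoffs (S − K): max(42.5, 0) = 42.5, max(-16, 0) = 0
Node 0 (S = 130): V_0 = e^(−0.04)·[0.5351·42.5000 + 0.4649·0.0000] = 21.8515

21.85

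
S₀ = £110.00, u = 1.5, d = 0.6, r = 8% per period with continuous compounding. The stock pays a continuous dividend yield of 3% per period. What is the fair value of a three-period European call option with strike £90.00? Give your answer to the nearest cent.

Per-period risk-free factor R = e^0.08 = 1.0833; dividend-adjusted growth = e^(0.08−0.03) = 1.0513.
Risk-neutral probability p = (1.0513 − 0.6)/(1.5 − 0.6) = 0.4513/0.9000 = 0.5014
Terminal stock prices: S_uuu = 371.2, S_uud = 148.5, S_udd = 59.4, S_ddd = 23.76
Terminal payoffs (S − K): max(281.2, 0) = 281.2, max(58.5, 0) = 58.5, max(-30.6, 0) = 0, max(-66.24, 0) = 0
Node uu (S = 247.5): V_uu = e^(−0.08)·[0.5014·281.2500 + 0.4986·58.5000] = 157.1048
Node ud (S = 99): V_ud = e^(−0.08)·[0.5014·58.5000 + 0.4986·0.0000] = 27.0774
Node dd (S = 39.6): V_dd = e^(−0.08)·[0.5014·0.0000 + 0.4986·0.0000] = 0.0000
Node u (S = 165): V_u = e^(−0.08)·[0.5014·157.1048 + 0.4986·27.0774] = 85.1803
Node d (S = 66): V_d = e^(−0.08)·[0.5014·27.0774 + 0.4986·0.0000] = 12.5331
Node 0 (S = 110): V_0 = e^(−0.08)·[0.5014·85.1803 + 0.4986·12.5331] = 45.1951

£45.20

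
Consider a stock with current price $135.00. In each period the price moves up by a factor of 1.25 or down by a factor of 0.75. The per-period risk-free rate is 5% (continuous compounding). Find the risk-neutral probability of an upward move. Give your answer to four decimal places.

Risk-neutral probability p = (e^0.05 − 0.75)/(1.25 − 0.75) = 0.3013/0.5000 = 0.6025

p = 0.6025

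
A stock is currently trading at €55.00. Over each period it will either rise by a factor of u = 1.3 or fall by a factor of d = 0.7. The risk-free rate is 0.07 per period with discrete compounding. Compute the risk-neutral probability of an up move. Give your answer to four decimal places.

p = 0.6167

Risk-neutral probability p = (1 + 0.07 − 0.7)/(1.3 − 0.7) = 0.3700/0.6000 = 0.6167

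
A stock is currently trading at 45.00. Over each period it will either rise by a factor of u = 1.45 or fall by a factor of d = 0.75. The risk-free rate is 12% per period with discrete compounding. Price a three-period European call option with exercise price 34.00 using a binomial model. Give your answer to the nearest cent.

Risk-neutral probability p = (1 + 0.12 − 0.75)/(1.45 − 0.75) = 0.3700/0.7000 = 0.5286
Terminal stock prices: S_uuu = 137.2, S_uud = 70.96, S_udd = 36.7, S_ddd = 18.98
Terminal payoffs (S − K): max(103.2, 0) = 103.2, max(36.96, 0) = 36.96, max(2.703, 0) = 2.703, max(-15.02, 0) = 0
Node uu (S = 94.61): V_uu = 1/1.12·[0.5286·103.1881 + 0.4714·36.9594] = 64.2554
Node ud (S = 48.94): V_ud = 1/1.12·[0.5286·36.9594 + 0.4714·2.7031] = 18.5804
Node dd (S = 25.31): V_dd = 1/1.12·[0.5286·2.7031 + 0.4714·0.0000] = 1.2757
Node u (S = 65.25): V_u = 1/1.12·[0.5286·64.2554 + 0.4714·18.5804] = 38.1454
Node d (S = 33.75): V_d = 1/1.12·[0.5286·18.5804 + 0.4714·1.2757] = 9.3058
Node 0 (S = 45): V_0 = 1/1.12·[0.5286·38.1454 + 0.4714·9.3058] = 21.9193

21.92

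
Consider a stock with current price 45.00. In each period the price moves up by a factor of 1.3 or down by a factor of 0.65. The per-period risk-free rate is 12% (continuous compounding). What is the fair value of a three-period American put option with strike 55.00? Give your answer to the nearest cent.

Risk-neutral probability p = (e^0.12 − 0.65)/(1.3 − 0.65) = 0.4775/0.6500 = 0.7346
Terminal stock prices: S_uuu = 98.87, S_uud = 49.43, S_udd = 24.72, S_ddd = 12.36
Terminal payoffs (K − S): max(-43.87, 0) = 0, max(5.567, 0) = 5.567, max(30.28, 0) = 30.28, max(42.64, 0) = 42.64
Node uu (S = 76.05): continuation = e^(−0.12)·[0.7346·0.0000 + 0.2654·5.5675] = 1.3105; exercise value = 0.0000 ≤ continuation, so V_uu = 1.3105
Node ud (S = 38.02): continuation = e^(−0.12)·[0.7346·5.5675 + 0.2654·30.2837] = 10.7556; exercise value = 16.9750 > continuation, so V_ud = 16.9750 (exercise)
Node dd (S = 19.01): continuation = e^(−0.12)·[0.7346·30.2837 + 0.2654·42.6419] = 29.7681; exercise value = 35.9875 > continuation, so V_dd = 35.9875 (exercise)
Node u (S = 58.5): continuation = e^(−0.12)·[0.7346·1.3105 + 0.2654·16.9750] = 4.8494; exercise value = 0.0000 ≤ continuation, so V_u = 4.8494
Node d (S = 29.25): continuation = e^(−0.12)·[0.7346·16.9750 + 0.2654·35.9875] = 19.5306; exercise value = 25.7500 > continuation, so V_d = 25.7500 (exercise)
Node 0 (S = 45): continuation = e^(−0.12)·[0.7346·4.8494 + 0.2654·25.7500] = 9.2206; exercise value = 10.0000 > continuation, so V_0 = 10.0000 (exercise)

10.00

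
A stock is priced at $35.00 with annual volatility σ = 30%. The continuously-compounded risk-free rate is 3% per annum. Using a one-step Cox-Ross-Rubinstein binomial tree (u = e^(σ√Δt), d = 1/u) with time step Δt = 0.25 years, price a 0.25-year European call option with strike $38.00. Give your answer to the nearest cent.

$1.29

CRR parameters: u = e^(σ√Δt) = e^(0.3·√0.25) = 1.1618, d = 1/u = 0.8607
Per-period rate: rΔt = 0.03·0.25 = 0.0075, so R = e^0.0075 = 1.0075
Risk-neutral probability p = (e^0.0075 − 0.8607)/(1.1618 − 0.8607) = 0.1468/0.3011 = 0.4876
Terminal stock prices: S_u = 40.66, S_d = 30.12
Terminal payoffs (S − K): max(2.664, 0) = 2.664, max(-7.875, 0) = 0
Node 0 (S = 35): V_0 = e^(−0.0075)·[0.4876·2.6642 + 0.5124·0.0000] = 1.2893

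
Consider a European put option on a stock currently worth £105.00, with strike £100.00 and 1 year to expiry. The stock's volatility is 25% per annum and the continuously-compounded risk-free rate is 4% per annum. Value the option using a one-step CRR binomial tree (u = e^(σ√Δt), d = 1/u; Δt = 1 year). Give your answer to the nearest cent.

£8.43

CRR parameters: u = e^(σ√Δt) = e^(0.25·√1) = 1.2840, d = 1/u = 0.7788
Per-period rate: rΔt = 0.04·1 = 0.04, so R = e^0.04 = 1.0408
Risk-neutral probability p = (e^0.04 − 0.7788)/(1.2840 − 0.7788) = 0.2620/0.5052 = 0.5186
Terminal stock prices: S_u = 134.8, S_d = 81.77
Terminal payoffs (K − S): max(-34.82, 0) = 0, max(18.23, 0) = 18.23
Node 0 (S = 105): V_0 = e^(−0.04)·[0.5186·0.0000 + 0.4814·18.2259] = 8.4299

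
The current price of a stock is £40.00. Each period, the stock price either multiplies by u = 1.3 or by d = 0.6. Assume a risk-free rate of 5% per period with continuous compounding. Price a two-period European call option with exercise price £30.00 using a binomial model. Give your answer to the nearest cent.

Risk-neutral probability p = (e^0.05 − 0.6)/(1.3 − 0.6) = 0.4513/0.7000 = 0.6447
Terminal stock prices: S_uu = 67.6, S_ud = 31.2, S_dd = 14.4
Terminal payoffs (S − K): max(37.6, 0) = 37.6, max(1.2, 0) = 1.2, max(-15.6, 0) = 0
Node u (S = 52): V_u = e^(−0.05)·[0.6447·37.6000 + 0.3553·1.2000] = 23.4631
Node d (S = 24): V_d = e^(−0.05)·[0.6447·1.2000 + 0.3553·0.0000] = 0.7359
Node 0 (S = 40): V_0 = e^(−0.05)·[0.6447·23.4631 + 0.3553·0.7359] = 14.6371

£14.64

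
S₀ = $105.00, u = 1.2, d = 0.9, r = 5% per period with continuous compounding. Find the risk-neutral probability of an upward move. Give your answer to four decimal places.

p = 0.5042

Risk-neutral probability p = (e^0.05 − 0.9)/(1.2 − 0.9) = 0.1513/0.3000 = 0.5042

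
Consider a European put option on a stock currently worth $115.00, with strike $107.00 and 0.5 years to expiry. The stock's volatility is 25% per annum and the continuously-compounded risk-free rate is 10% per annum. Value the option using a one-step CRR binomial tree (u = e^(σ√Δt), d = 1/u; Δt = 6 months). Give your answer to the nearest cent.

CRR parameters: u = e^(σ√Δt) = e^(0.25·√0.5) = 1.1934, d = 1/u = 0.8380
Per-period rate: rΔt = 0.1·0.5 = 0.05, so R = e^0.05 = 1.0513
Risk-neutral probability p = (e^0.05 − 0.8380)/(1.1934 − 0.8380) = 0.2133/0.3554 = 0.6002
Terminal stock prices: S_u = 137.2, S_d = 96.37
Terminal payoffs (K − S): max(-30.24, 0) = 0, max(10.63, 0) = 10.63
Node 0 (S = 115): V_0 = e^(−0.05)·[0.6002·0.0000 + 0.3998·10.6338] = 4.0442

$4.04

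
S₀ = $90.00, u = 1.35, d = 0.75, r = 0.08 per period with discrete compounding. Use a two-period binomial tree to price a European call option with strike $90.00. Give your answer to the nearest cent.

Risk-neutral probability p = (1 + 0.08 − 0.75)/(1.35 − 0.75) = 0.3300/0.6000 = 0.5500
Terminal stock prices: S_uu = 164, S_ud = 91.13, S_dd = 50.62
Terminal payoffs (S − K): max(74.03, 0) = 74.03, max(1.125, 0) = 1.125, max(-39.38, 0) = 0
Node u (S = 121.5): V_u = 1/1.08·[0.5500·74.0250 + 0.4500·1.1250] = 38.1667
Node d (S = 67.5): V_d = 1/1.08·[0.5500·1.1250 + 0.4500·0.0000] = 0.5729
Node 0 (S = 90): V_0 = 1/1.08·[0.5500·38.1667 + 0.4500·0.5729] = 19.6754

$19.68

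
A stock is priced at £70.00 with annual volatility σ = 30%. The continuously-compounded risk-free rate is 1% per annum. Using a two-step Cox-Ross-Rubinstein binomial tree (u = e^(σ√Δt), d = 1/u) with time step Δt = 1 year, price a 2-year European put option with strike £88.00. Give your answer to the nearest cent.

£23.83

CRR parameters: u = e^(σ√Δt) = e^(0.3·√1) = 1.3499, d = 1/u = 0.7408
Per-period rate: rΔt = 0.01·1 = 0.01, so R = e^0.01 = 1.0101
Risk-neutral probability p = (e^0.01 − 0.7408)/(1.3499 − 0.7408) = 0.2692/0.6090 = 0.4421
Terminal stock prices: S_uu = 127.5, S_ud = 70, S_dd = 38.42
Terminal payoffs (K − S): max(-39.55, 0) = 0, max(18, 0) = 18, max(49.58, 0) = 49.58
Node u (S = 94.49): V_u = e^(−0.01)·[0.4421·0.0000 + 0.5579·18.0000] = 9.9430
Node d (S = 51.86): V_d = e^(−0.01)·[0.4421·18.0000 + 0.5579·49.5832] = 35.2671
Node 0 (S = 70): V_0 = e^(−0.01)·[0.4421·9.9430 + 0.5579·35.2671] = 23.8328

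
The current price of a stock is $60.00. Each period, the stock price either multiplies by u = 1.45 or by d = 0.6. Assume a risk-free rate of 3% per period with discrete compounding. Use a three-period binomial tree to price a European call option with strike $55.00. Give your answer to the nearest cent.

Risk-neutral probability p = (1 + 0.03 − 0.6)/(1.45 − 0.6) = 0.4300/0.8500 = 0.5059
Terminal stock prices: S_uuu = 182.9, S_uud = 75.69, S_udd = 31.32, S_ddd = 12.96
Terminal payoffs (S − K): max(127.9, 0) = 127.9, max(20.69, 0) = 20.69, max(-23.68, 0) = 0, max(-42.04, 0) = 0
Node uu (S = 126.2): V_uu = 1/1.03·[0.5059·127.9175 + 0.4941·20.6900] = 72.7519
Node ud (S = 52.2): V_ud = 1/1.03·[0.5059·20.6900 + 0.4941·0.0000] = 10.1619
Node dd (S = 21.6): V_dd = 1/1.03·[0.5059·0.0000 + 0.4941·0.0000] = 0.0000
Node u (S = 87): V_u = 1/1.03·[0.5059·72.7519 + 0.4941·10.1619] = 40.6069
Node d (S = 36): V_d = 1/1.03·[0.5059·10.1619 + 0.4941·0.0000] = 4.9910
Node 0 (S = 60): V_0 = 1/1.03·[0.5059·40.6069 + 0.4941·4.9910] = 22.3383

$22.34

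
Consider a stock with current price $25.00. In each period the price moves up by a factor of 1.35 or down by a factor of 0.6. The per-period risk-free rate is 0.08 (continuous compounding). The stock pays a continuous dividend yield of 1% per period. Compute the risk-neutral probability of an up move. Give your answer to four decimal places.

p = 0.6300

Per-period risk-free factor R = e^0.08 = 1.0833; dividend-adjusted growth = e^(0.08−0.01) = 1.0725.
Risk-neutral probability p = (1.0725 − 0.6)/(1.35 − 0.6) = 0.4725/0.7500 = 0.6300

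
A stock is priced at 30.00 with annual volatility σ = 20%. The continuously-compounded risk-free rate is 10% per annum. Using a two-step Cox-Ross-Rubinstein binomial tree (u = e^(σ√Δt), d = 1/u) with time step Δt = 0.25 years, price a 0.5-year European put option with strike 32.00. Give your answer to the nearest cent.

2.04

CRR parameters: u = e^(σ√Δt) = e^(0.2·√0.25) = 1.1052, d = 1/u = 0.9048
Per-period rate: rΔt = 0.1·0.25 = 0.025, so R = e^0.025 = 1.0253
Risk-neutral probability p = (e^0.025 − 0.9048)/(1.1052 − 0.9048) = 0.1205/0.2003 = 0.6014
Terminal stock prices: S_uu = 36.64, S_ud = 30, S_dd = 24.56
Terminal payoffs (K − S): max(-4.642, 0) = 0, max(2, 0) = 2, max(7.438, 0) = 7.438
Node u (S = 33.16): V_u = e^(−0.025)·[0.6014·0.0000 + 0.3986·2.0000] = 0.7775
Node d (S = 27.15): V_d = e^(−0.025)·[0.6014·2.0000 + 0.3986·7.4381] = 4.0648
Node 0 (S = 30): V_0 = e^(−0.025)·[0.6014·0.7775 + 0.3986·4.0648] = 2.0363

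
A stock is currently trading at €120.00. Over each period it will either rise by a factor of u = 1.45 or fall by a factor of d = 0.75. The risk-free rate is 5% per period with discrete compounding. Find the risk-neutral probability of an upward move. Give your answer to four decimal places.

p = 0.4286

Risk-neutral probability p = (1 + 0.05 − 0.75)/(1.45 − 0.75) = 0.3000/0.7000 = 0.4286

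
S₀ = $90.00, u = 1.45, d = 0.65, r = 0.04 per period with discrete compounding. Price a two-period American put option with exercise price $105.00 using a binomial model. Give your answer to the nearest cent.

$27.57

Risk-neutral probability p = (1 + 0.04 − 0.65)/(1.45 − 0.65) = 0.3900/0.8000 = 0.4875
Terminal stock prices: S_uu = 189.2, S_ud = 84.83, S_dd = 38.03
Terminal payoffs (K − S): max(-84.22, 0) = 0, max(20.17, 0) = 20.17, max(66.97, 0) = 66.97
Node u (S = 130.5): continuation = 1/1.04·[0.4875·0.0000 + 0.5125·20.1750] = 9.9420; exercise value = 0.0000 ≤ continuation, so V_u = 9.9420
Node d (S = 58.5): continuation = 1/1.04·[0.4875·20.1750 + 0.5125·66.9750] = 42.4615; exercise value = 46.5000 > continuation, so V_d = 46.5000 (exercise)
Node 0 (S = 90): continuation = 1/1.04·[0.4875·9.9420 + 0.5125·46.5000] = 27.5750; exercise value = 15.0000 ≤ continuation, so V_0 = 27.5750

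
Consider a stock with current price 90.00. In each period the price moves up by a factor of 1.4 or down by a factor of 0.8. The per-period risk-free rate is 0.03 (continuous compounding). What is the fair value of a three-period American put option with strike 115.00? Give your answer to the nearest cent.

30.28

Risk-neutral probability p = (e^0.03 − 0.8)/(1.4 − 0.8) = 0.2305/0.6000 = 0.3841
Terminal stock prices: S_uuu = 247, S_uud = 141.1, S_udd = 80.64, S_ddd = 46.08
Terminal payoffs (K − S): max(-132, 0) = 0, max(-26.12, 0) = 0, max(34.36, 0) = 34.36, max(68.92, 0) = 68.92
Node uu (S = 176.4): continuation = e^(−0.03)·[0.3841·0.0000 + 0.6159·0.0000] = 0.0000; exercise value = 0.0000 ≤ continuation, so V_uu = 0.0000
Node ud (S = 100.8): continuation = e^(−0.03)·[0.3841·0.0000 + 0.6159·34.3600] = 20.5372; exercise value = 14.2000 ≤ continuation, so V_ud = 20.5372
Node dd (S = 57.6): continuation = e^(−0.03)·[0.3841·34.3600 + 0.6159·68.9200] = 54.0012; exercise value = 57.4000 > continuation, so V_dd = 57.4000 (exercise)
Node u (S = 126): continuation = e^(−0.03)·[0.3841·0.0000 + 0.6159·20.5372] = 12.2752; exercise value = 0.0000 ≤ continuation, so V_u = 12.2752
Node d (S = 72): continuation = e^(−0.03)·[0.3841·20.5372 + 0.6159·57.4000] = 41.9634; exercise value = 43.0000 > continuation, so V_d = 43.0000 (exercise)
Node 0 (S = 90): continuation = e^(−0.03)·[0.3841·12.2752 + 0.6159·43.0000] = 30.2768; exercise value = 25.0000 ≤ continuation, so V_0 = 30.2768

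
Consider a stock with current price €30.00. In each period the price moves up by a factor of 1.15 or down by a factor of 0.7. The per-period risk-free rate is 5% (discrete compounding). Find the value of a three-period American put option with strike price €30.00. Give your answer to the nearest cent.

€3.08

Risk-neutral probability p = (1 + 0.05 − 0.7)/(1.15 − 0.7) = 0.3500/0.4500 = 0.7778
Terminal stock prices: S_uuu = 45.63, S_uud = 27.77, S_udd = 16.9, S_ddd = 10.29
Terminal payoffs (K − S): max(-15.63, 0) = 0, max(2.228, 0) = 2.228, max(13.1, 0) = 13.1, max(19.71, 0) = 19.71
Node uu (S = 39.67): continuation = 1/1.05·[0.7778·0.0000 + 0.2222·2.2275] = 0.4714; exercise value = 0.0000 ≤ continuation, so V_uu = 0.4714
Node ud (S = 24.15): continuation = 1/1.05·[0.7778·2.2275 + 0.2222·13.0950] = 4.4214; exercise value = 5.8500 > continuation, so V_ud = 5.8500 (exercise)
Node dd (S = 14.7): continuation = 1/1.05·[0.7778·13.0950 + 0.2222·19.7100] = 13.8714; exercise value = 15.3000 > continuation, so V_dd = 15.3000 (exercise)
Node u (S = 34.5): continuation = 1/1.05·[0.7778·0.4714 + 0.2222·5.8500] = 1.5873; exercise value = 0.0000 ≤ continuation, so V_u = 1.5873
Node d (S = 21): continuation = 1/1.05·[0.7778·5.8500 + 0.2222·15.3000] = 7.5714; exercise value = 9.0000 > continuation, so V_d = 9.0000 (exercise)
Node 0 (S = 30): continuation = 1/1.05·[0.7778·1.5873 + 0.2222·9.0000] = 3.0805; exercise value = 0.0000 ≤ continuation, so V_0 = 3.0805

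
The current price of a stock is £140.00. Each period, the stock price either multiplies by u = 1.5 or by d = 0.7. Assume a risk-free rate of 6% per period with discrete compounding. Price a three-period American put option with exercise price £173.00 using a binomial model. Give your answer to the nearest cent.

£46.93

Risk-neutral probability p = (1 + 0.06 − 0.7)/(1.5 − 0.7) = 0.3600/0.8000 = 0.4500
Terminal stock prices: S_uuu = 472.5, S_uud = 220.5, S_udd = 102.9, S_ddd = 48.02
Terminal payoffs (K − S): max(-299.5, 0) = 0, max(-47.5, 0) = 0, max(70.1, 0) = 70.1, max(125, 0) = 125
Node uu (S = 315): continuation = 1/1.06·[0.4500·0.0000 + 0.5500·0.0000] = 0.0000; exercise value = 0.0000 ≤ continuation, so V_uu = 0.0000
Node ud (S = 147): continuation = 1/1.06·[0.4500·0.0000 + 0.5500·70.1000] = 36.3726; exercise value = 26.0000 ≤ continuation, so V_ud = 36.3726
Node dd (S = 68.6): continuation = 1/1.06·[0.4500·70.1000 + 0.5500·124.9800] = 94.6075; exercise value = 104.4000 > continuation, so V_dd = 104.4000 (exercise)
Node u (S = 210): continuation = 1/1.06·[0.4500·0.0000 + 0.5500·36.3726] = 18.8726; exercise value = 0.0000 ≤ continuation, so V_u = 18.8726
Node d (S = 98): continuation = 1/1.06·[0.4500·36.3726 + 0.5500·104.4000] = 69.6110; exercise value = 75.0000 > continuation, so V_d = 75.0000 (exercise)
Node 0 (S = 140): continuation = 1/1.06·[0.4500·18.8726 + 0.5500·75.0000] = 46.9270; exercise value = 33.0000 ≤ continuation, so V_0 = 46.9270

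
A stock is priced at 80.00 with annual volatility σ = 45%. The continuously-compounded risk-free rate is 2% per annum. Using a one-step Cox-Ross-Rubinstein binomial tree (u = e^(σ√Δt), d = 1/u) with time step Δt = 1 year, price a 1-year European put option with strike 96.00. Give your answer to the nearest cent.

CRR parameters: u = e^(σ√Δt) = e^(0.45·√1) = 1.5683, d = 1/u = 0.6376
Per-period rate: rΔt = 0.02·1 = 0.02, so R = e^0.02 = 1.0202
Risk-neutral probability p = (e^0.02 − 0.6376)/(1.5683 − 0.6376) = 0.3826/0.9307 = 0.4111
Terminal stock prices: S_u = 125.5, S_d = 51.01
Terminal payoffs (K − S): max(-29.46, 0) = 0, max(44.99, 0) = 44.99
Node 0 (S = 80): V_0 = e^(−0.02)·[0.4111·0.0000 + 0.5889·44.9897] = 25.9713

25.97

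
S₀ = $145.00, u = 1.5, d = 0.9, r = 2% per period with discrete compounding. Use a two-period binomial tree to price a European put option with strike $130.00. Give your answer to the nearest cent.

$7.72

Risk-neutral probability p = (1 + 0.02 − 0.9)/(1.5 − 0.9) = 0.1200/0.6000 = 0.2000
Terminal stock prices: S_uu = 326.2, S_ud = 195.8, S_dd = 117.5
Terminal payoffs (K − S): max(-196.2, 0) = 0, max(-65.75, 0) = 0, max(12.55, 0) = 12.55
Node u (S = 217.5): V_u = 1/1.02·[0.2000·0.0000 + 0.8000·0.0000] = 0.0000
Node d (S = 130.5): V_d = 1/1.02·[0.2000·0.0000 + 0.8000·12.5500] = 9.8431
Node 0 (S = 145): V_0 = 1/1.02·[0.2000·0.0000 + 0.8000·9.8431] = 7.7201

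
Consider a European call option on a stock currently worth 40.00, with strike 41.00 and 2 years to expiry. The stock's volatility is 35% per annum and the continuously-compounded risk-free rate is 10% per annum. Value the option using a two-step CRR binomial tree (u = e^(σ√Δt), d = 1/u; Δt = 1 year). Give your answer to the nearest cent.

CRR parameters: u = e^(σ√Δt) = e^(0.35·√1) = 1.4191, d = 1/u = 0.7047
Per-period rate: rΔt = 0.1·1 = 0.1, so R = e^0.1 = 1.1052
Risk-neutral probability p = (e^0.1 − 0.7047)/(1.4191 − 0.7047) = 0.4005/0.7144 = 0.5606
Terminal stock prices: S_uu = 80.55, S_ud = 40, S_dd = 19.86
Terminal payoffs (S − K): max(39.55, 0) = 39.55, max(-1, 0) = 0, max(-21.14, 0) = 0
Node u (S = 56.76): V_u = e^(−0.1)·[0.5606·39.5501 + 0.4394·0.0000] = 20.0620
Node d (S = 28.19): V_d = e^(−0.1)·[0.5606·0.0000 + 0.4394·0.0000] = 0.0000
Node 0 (S = 40): V_0 = e^(−0.1)·[0.5606·20.0620 + 0.4394·0.0000] = 10.1765

10.18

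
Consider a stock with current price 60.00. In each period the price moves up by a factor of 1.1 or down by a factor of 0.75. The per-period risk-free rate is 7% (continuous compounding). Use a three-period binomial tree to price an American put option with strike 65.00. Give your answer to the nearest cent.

Risk-neutral probability p = (e^0.07 − 0.75)/(1.1 − 0.75) = 0.3225/0.3500 = 0.9215
Terminal stock prices: S_uuu = 79.86, S_uud = 54.45, S_udd = 37.12, S_ddd = 25.31
Terminal payoffs (K − S): max(-14.86, 0) = 0, max(10.55, 0) = 10.55, max(27.88, 0) = 27.88, max(39.69, 0) = 39.69
Node uu (S = 72.6): continuation = e^(−0.07)·[0.9215·0.0000 + 0.0785·10.5500] = 0.7727; exercise value = 0.0000 ≤ continuation, so V_uu = 0.7727
Node ud (S = 49.5): continuation = e^(−0.07)·[0.9215·10.5500 + 0.0785·27.8750] = 11.1056; exercise value = 15.5000 > continuation, so V_ud = 15.5000 (exercise)
Node dd (S = 33.75): continuation = e^(−0.07)·[0.9215·27.8750 + 0.0785·39.6875] = 26.8556; exercise value = 31.2500 > continuation, so V_dd = 31.2500 (exercise)
Node u (S = 66): continuation = e^(−0.07)·[0.9215·0.7727 + 0.0785·15.5000] = 1.7990; exercise value = 0.0000 ≤ continuation, so V_u = 1.7990
Node d (S = 45): continuation = e^(−0.07)·[0.9215·15.5000 + 0.0785·31.2500] = 15.6056; exercise value = 20.0000 > continuation, so V_d = 20.0000 (exercise)
Node 0 (S = 60): continuation = e^(−0.07)·[0.9215·1.7990 + 0.0785·20.0000] = 3.0104; exercise value = 5.0000 > continuation, so V_0 = 5.0000 (exercise)

5.00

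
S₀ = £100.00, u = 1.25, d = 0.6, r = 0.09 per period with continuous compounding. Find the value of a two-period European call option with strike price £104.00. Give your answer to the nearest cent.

£25.23

Risk-neutral probability p = (e^0.09 − 0.6)/(1.25 − 0.6) = 0.4942/0.6500 = 0.7603
Terminal stock prices: S_uu = 156.2, S_ud = 75, S_dd = 36
Terminal payoffs (S − K): max(52.25, 0) = 52.25, max(-29, 0) = 0, max(-68, 0) = 0
Node u (S = 125): V_u = e^(−0.09)·[0.7603·52.2500 + 0.2397·0.0000] = 36.3050
Node d (S = 60): V_d = e^(−0.09)·[0.7603·0.0000 + 0.2397·0.0000] = 0.0000
Node 0 (S = 100): V_0 = e^(−0.09)·[0.7603·36.3050 + 0.2397·0.0000] = 25.2259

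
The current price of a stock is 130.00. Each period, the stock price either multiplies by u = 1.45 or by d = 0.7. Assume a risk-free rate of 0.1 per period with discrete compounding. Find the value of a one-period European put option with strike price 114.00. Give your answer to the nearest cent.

9.76

Risk-neutral probability p = (1 + 0.1 − 0.7)/(1.45 − 0.7) = 0.4000/0.7500 = 0.5333
Terminal stock prices: S_u = 188.5, S_d = 91
Terminal payoffs (K − S): max(-74.5, 0) = 0, max(23, 0) = 23
Node 0 (S = 130): V_0 = 1/1.1·[0.5333·0.0000 + 0.4667·23.0000] = 9.7576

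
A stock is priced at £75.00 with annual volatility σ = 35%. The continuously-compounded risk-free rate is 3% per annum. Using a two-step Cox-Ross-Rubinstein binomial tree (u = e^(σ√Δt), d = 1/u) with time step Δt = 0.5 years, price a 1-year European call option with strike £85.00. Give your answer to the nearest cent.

£8.11

CRR parameters: u = e^(σ√Δt) = e^(0.35·√0.5) = 1.2808, d = 1/u = 0.7808
Per-period rate: rΔt = 0.03·0.5 = 0.015, so R = e^0.015 = 1.0151
Risk-neutral probability p = (e^0.015 − 0.7808)/(1.2808 − 0.7808) = 0.2344/0.5000 = 0.4687
Terminal stock prices: S_uu = 123, S_ud = 75, S_dd = 45.72
Terminal payoffs (S − K): max(38.03, 0) = 38.03, max(-10, 0) = 0, max(-39.28, 0) = 0
Node u (S = 96.06): V_u = e^(−0.015)·[0.4687·38.0343 + 0.5313·0.0000] = 17.5600
Node d (S = 58.56): V_d = e^(−0.015)·[0.4687·0.0000 + 0.5313·0.0000] = 0.0000
Node 0 (S = 75): V_0 = e^(−0.015)·[0.4687·17.5600 + 0.5313·0.0000] = 8.1072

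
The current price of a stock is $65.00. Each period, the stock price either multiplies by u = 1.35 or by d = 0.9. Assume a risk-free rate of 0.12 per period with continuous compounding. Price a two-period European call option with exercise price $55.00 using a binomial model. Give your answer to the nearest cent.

$22.19

Risk-neutral probability p = (e^0.12 − 0.9)/(1.35 − 0.9) = 0.2275/0.4500 = 0.5055
Terminal stock prices: S_uu = 118.5, S_ud = 78.98, S_dd = 52.65
Terminal payoffs (S − K): max(63.46, 0) = 63.46, max(23.98, 0) = 23.98, max(-2.35, 0) = 0
Node u (S = 87.75): V_u = e^(−0.12)·[0.5055·63.4625 + 0.4945·23.9750] = 38.9694
Node d (S = 58.5): V_d = e^(−0.12)·[0.5055·23.9750 + 0.4945·0.0000] = 10.7499
Node 0 (S = 65): V_0 = e^(−0.12)·[0.5055·38.9694 + 0.4945·10.7499] = 22.1874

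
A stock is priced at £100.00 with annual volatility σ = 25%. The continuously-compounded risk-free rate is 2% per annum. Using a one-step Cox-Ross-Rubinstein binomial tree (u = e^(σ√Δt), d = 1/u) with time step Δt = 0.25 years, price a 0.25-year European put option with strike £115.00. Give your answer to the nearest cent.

CRR parameters: u = e^(σ√Δt) = e^(0.25·√0.25) = 1.1331, d = 1/u = 0.8825
Per-period rate: rΔt = 0.02·0.25 = 0.005, so R = e^0.005 = 1.0050
Risk-neutral probability p = (e^0.005 − 0.8825)/(1.1331 − 0.8825) = 0.1225/0.2507 = 0.4888
Terminal stock prices: S_u = 113.3, S_d = 88.25
Terminal payoffs (K − S): max(1.685, 0) = 1.685, max(26.75, 0) = 26.75
Node 0 (S = 100): V_0 = e^(−0.005)·[0.4888·1.6852 + 0.5112·26.7503] = 14.4264

£14.43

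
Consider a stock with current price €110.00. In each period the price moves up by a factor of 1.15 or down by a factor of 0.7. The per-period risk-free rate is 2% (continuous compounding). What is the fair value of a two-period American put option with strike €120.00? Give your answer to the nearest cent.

Risk-neutral probability p = (e^0.02 − 0.7)/(1.15 − 0.7) = 0.3202/0.4500 = 0.7116
Terminal stock prices: S_uu = 145.5, S_ud = 88.55, S_dd = 53.9
Terminal payoffs (K − S): max(-25.47, 0) = 0, max(31.45, 0) = 31.45, max(66.1, 0) = 66.1
Node u (S = 126.5): continuation = e^(−0.02)·[0.7116·0.0000 + 0.2884·31.4500] = 8.8919; exercise value = 0.0000 ≤ continuation, so V_u = 8.8919
Node d (S = 77): continuation = e^(−0.02)·[0.7116·31.4500 + 0.2884·66.1000] = 40.6238; exercise value = 43.0000 > continuation, so V_d = 43.0000 (exercise)
Node 0 (S = 110): continuation = e^(−0.02)·[0.7116·8.8919 + 0.2884·43.0000] = 18.3592; exercise value = 10.0000 ≤ continuation, so V_0 = 18.3592

€18.36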